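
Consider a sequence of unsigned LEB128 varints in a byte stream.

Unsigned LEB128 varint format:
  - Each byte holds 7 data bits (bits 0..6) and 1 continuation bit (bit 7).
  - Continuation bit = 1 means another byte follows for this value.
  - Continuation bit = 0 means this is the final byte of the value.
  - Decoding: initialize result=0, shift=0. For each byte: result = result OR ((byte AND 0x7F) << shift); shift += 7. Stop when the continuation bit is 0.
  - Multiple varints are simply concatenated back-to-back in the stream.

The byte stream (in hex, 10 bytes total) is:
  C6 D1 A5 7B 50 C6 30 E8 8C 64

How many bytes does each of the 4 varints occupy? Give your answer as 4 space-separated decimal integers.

  byte[0]=0xC6 cont=1 payload=0x46=70: acc |= 70<<0 -> acc=70 shift=7
  byte[1]=0xD1 cont=1 payload=0x51=81: acc |= 81<<7 -> acc=10438 shift=14
  byte[2]=0xA5 cont=1 payload=0x25=37: acc |= 37<<14 -> acc=616646 shift=21
  byte[3]=0x7B cont=0 payload=0x7B=123: acc |= 123<<21 -> acc=258566342 shift=28 [end]
Varint 1: bytes[0:4] = C6 D1 A5 7B -> value 258566342 (4 byte(s))
  byte[4]=0x50 cont=0 payload=0x50=80: acc |= 80<<0 -> acc=80 shift=7 [end]
Varint 2: bytes[4:5] = 50 -> value 80 (1 byte(s))
  byte[5]=0xC6 cont=1 payload=0x46=70: acc |= 70<<0 -> acc=70 shift=7
  byte[6]=0x30 cont=0 payload=0x30=48: acc |= 48<<7 -> acc=6214 shift=14 [end]
Varint 3: bytes[5:7] = C6 30 -> value 6214 (2 byte(s))
  byte[7]=0xE8 cont=1 payload=0x68=104: acc |= 104<<0 -> acc=104 shift=7
  byte[8]=0x8C cont=1 payload=0x0C=12: acc |= 12<<7 -> acc=1640 shift=14
  byte[9]=0x64 cont=0 payload=0x64=100: acc |= 100<<14 -> acc=1640040 shift=21 [end]
Varint 4: bytes[7:10] = E8 8C 64 -> value 1640040 (3 byte(s))

Answer: 4 1 2 3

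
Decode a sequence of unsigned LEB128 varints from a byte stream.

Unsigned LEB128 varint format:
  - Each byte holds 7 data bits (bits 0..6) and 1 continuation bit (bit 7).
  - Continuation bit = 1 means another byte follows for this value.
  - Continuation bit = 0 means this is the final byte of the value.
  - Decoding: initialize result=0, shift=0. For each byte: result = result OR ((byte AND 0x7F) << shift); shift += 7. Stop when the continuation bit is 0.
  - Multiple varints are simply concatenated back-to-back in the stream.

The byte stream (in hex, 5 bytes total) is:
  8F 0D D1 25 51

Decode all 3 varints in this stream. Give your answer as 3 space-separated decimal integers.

  byte[0]=0x8F cont=1 payload=0x0F=15: acc |= 15<<0 -> acc=15 shift=7
  byte[1]=0x0D cont=0 payload=0x0D=13: acc |= 13<<7 -> acc=1679 shift=14 [end]
Varint 1: bytes[0:2] = 8F 0D -> value 1679 (2 byte(s))
  byte[2]=0xD1 cont=1 payload=0x51=81: acc |= 81<<0 -> acc=81 shift=7
  byte[3]=0x25 cont=0 payload=0x25=37: acc |= 37<<7 -> acc=4817 shift=14 [end]
Varint 2: bytes[2:4] = D1 25 -> value 4817 (2 byte(s))
  byte[4]=0x51 cont=0 payload=0x51=81: acc |= 81<<0 -> acc=81 shift=7 [end]
Varint 3: bytes[4:5] = 51 -> value 81 (1 byte(s))

Answer: 1679 4817 81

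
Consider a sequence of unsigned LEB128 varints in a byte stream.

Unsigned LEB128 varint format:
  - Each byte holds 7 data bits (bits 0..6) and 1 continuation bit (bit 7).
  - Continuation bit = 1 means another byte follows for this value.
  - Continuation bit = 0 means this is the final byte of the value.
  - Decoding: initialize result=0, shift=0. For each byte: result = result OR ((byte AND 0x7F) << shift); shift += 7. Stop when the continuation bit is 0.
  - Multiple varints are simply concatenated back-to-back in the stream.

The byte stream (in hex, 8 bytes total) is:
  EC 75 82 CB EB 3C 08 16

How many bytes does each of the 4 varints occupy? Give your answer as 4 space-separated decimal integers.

Answer: 2 4 1 1

Derivation:
  byte[0]=0xEC cont=1 payload=0x6C=108: acc |= 108<<0 -> acc=108 shift=7
  byte[1]=0x75 cont=0 payload=0x75=117: acc |= 117<<7 -> acc=15084 shift=14 [end]
Varint 1: bytes[0:2] = EC 75 -> value 15084 (2 byte(s))
  byte[2]=0x82 cont=1 payload=0x02=2: acc |= 2<<0 -> acc=2 shift=7
  byte[3]=0xCB cont=1 payload=0x4B=75: acc |= 75<<7 -> acc=9602 shift=14
  byte[4]=0xEB cont=1 payload=0x6B=107: acc |= 107<<14 -> acc=1762690 shift=21
  byte[5]=0x3C cont=0 payload=0x3C=60: acc |= 60<<21 -> acc=127591810 shift=28 [end]
Varint 2: bytes[2:6] = 82 CB EB 3C -> value 127591810 (4 byte(s))
  byte[6]=0x08 cont=0 payload=0x08=8: acc |= 8<<0 -> acc=8 shift=7 [end]
Varint 3: bytes[6:7] = 08 -> value 8 (1 byte(s))
  byte[7]=0x16 cont=0 payload=0x16=22: acc |= 22<<0 -> acc=22 shift=7 [end]
Varint 4: bytes[7:8] = 16 -> value 22 (1 byte(s))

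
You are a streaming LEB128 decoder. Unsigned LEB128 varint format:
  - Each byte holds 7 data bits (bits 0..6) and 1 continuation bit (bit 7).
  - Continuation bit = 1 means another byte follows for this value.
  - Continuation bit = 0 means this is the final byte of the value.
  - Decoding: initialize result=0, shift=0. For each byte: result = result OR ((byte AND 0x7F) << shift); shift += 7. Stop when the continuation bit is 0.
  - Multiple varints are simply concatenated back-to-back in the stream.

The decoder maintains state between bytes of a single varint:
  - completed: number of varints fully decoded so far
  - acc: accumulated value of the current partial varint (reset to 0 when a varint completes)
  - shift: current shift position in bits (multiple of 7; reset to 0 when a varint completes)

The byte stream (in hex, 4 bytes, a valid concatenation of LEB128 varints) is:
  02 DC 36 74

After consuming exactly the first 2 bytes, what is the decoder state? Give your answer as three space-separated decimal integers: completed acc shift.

byte[0]=0x02 cont=0 payload=0x02: varint #1 complete (value=2); reset -> completed=1 acc=0 shift=0
byte[1]=0xDC cont=1 payload=0x5C: acc |= 92<<0 -> completed=1 acc=92 shift=7

Answer: 1 92 7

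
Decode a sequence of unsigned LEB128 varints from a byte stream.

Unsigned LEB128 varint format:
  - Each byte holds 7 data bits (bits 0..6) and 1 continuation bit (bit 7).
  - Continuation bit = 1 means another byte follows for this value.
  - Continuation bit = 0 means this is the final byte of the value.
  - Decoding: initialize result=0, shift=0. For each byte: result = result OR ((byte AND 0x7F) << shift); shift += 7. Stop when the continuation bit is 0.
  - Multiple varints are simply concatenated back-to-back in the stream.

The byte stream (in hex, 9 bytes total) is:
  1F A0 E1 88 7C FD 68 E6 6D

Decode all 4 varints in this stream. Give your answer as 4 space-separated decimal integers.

  byte[0]=0x1F cont=0 payload=0x1F=31: acc |= 31<<0 -> acc=31 shift=7 [end]
Varint 1: bytes[0:1] = 1F -> value 31 (1 byte(s))
  byte[1]=0xA0 cont=1 payload=0x20=32: acc |= 32<<0 -> acc=32 shift=7
  byte[2]=0xE1 cont=1 payload=0x61=97: acc |= 97<<7 -> acc=12448 shift=14
  byte[3]=0x88 cont=1 payload=0x08=8: acc |= 8<<14 -> acc=143520 shift=21
  byte[4]=0x7C cont=0 payload=0x7C=124: acc |= 124<<21 -> acc=260190368 shift=28 [end]
Varint 2: bytes[1:5] = A0 E1 88 7C -> value 260190368 (4 byte(s))
  byte[5]=0xFD cont=1 payload=0x7D=125: acc |= 125<<0 -> acc=125 shift=7
  byte[6]=0x68 cont=0 payload=0x68=104: acc |= 104<<7 -> acc=13437 shift=14 [end]
Varint 3: bytes[5:7] = FD 68 -> value 13437 (2 byte(s))
  byte[7]=0xE6 cont=1 payload=0x66=102: acc |= 102<<0 -> acc=102 shift=7
  byte[8]=0x6D cont=0 payload=0x6D=109: acc |= 109<<7 -> acc=14054 shift=14 [end]
Varint 4: bytes[7:9] = E6 6D -> value 14054 (2 byte(s))

Answer: 31 260190368 13437 14054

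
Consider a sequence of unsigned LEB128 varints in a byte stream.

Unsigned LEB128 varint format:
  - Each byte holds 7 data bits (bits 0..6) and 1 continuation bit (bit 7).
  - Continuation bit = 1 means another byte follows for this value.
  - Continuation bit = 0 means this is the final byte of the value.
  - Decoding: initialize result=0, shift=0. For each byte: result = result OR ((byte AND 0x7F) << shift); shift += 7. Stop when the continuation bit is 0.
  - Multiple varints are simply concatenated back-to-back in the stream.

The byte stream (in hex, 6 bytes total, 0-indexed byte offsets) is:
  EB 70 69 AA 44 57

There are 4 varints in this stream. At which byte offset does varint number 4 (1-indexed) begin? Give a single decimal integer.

Answer: 5

Derivation:
  byte[0]=0xEB cont=1 payload=0x6B=107: acc |= 107<<0 -> acc=107 shift=7
  byte[1]=0x70 cont=0 payload=0x70=112: acc |= 112<<7 -> acc=14443 shift=14 [end]
Varint 1: bytes[0:2] = EB 70 -> value 14443 (2 byte(s))
  byte[2]=0x69 cont=0 payload=0x69=105: acc |= 105<<0 -> acc=105 shift=7 [end]
Varint 2: bytes[2:3] = 69 -> value 105 (1 byte(s))
  byte[3]=0xAA cont=1 payload=0x2A=42: acc |= 42<<0 -> acc=42 shift=7
  byte[4]=0x44 cont=0 payload=0x44=68: acc |= 68<<7 -> acc=8746 shift=14 [end]
Varint 3: bytes[3:5] = AA 44 -> value 8746 (2 byte(s))
  byte[5]=0x57 cont=0 payload=0x57=87: acc |= 87<<0 -> acc=87 shift=7 [end]
Varint 4: bytes[5:6] = 57 -> value 87 (1 byte(s))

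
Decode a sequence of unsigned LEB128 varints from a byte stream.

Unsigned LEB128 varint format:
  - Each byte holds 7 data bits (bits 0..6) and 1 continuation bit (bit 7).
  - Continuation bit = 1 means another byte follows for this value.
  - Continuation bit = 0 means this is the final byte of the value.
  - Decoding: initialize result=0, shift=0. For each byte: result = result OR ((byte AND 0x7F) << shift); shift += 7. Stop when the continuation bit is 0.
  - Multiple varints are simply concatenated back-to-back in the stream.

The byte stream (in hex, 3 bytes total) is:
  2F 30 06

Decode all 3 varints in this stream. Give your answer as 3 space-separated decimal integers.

Answer: 47 48 6

Derivation:
  byte[0]=0x2F cont=0 payload=0x2F=47: acc |= 47<<0 -> acc=47 shift=7 [end]
Varint 1: bytes[0:1] = 2F -> value 47 (1 byte(s))
  byte[1]=0x30 cont=0 payload=0x30=48: acc |= 48<<0 -> acc=48 shift=7 [end]
Varint 2: bytes[1:2] = 30 -> value 48 (1 byte(s))
  byte[2]=0x06 cont=0 payload=0x06=6: acc |= 6<<0 -> acc=6 shift=7 [end]
Varint 3: bytes[2:3] = 06 -> value 6 (1 byte(s))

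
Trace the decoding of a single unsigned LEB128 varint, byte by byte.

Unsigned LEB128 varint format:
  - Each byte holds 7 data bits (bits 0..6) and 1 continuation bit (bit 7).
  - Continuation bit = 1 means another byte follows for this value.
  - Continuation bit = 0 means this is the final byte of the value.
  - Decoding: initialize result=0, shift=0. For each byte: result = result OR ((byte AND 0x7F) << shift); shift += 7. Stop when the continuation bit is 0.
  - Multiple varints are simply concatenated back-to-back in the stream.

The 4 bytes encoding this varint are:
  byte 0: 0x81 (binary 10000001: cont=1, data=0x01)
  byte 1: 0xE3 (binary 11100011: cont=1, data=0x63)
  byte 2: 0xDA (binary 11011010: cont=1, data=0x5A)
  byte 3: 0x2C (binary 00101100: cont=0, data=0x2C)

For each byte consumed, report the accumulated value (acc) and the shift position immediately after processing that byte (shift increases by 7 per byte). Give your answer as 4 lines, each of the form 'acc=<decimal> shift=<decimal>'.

byte 0=0x81: payload=0x01=1, contrib = 1<<0 = 1; acc -> 1, shift -> 7
byte 1=0xE3: payload=0x63=99, contrib = 99<<7 = 12672; acc -> 12673, shift -> 14
byte 2=0xDA: payload=0x5A=90, contrib = 90<<14 = 1474560; acc -> 1487233, shift -> 21
byte 3=0x2C: payload=0x2C=44, contrib = 44<<21 = 92274688; acc -> 93761921, shift -> 28

Answer: acc=1 shift=7
acc=12673 shift=14
acc=1487233 shift=21
acc=93761921 shift=28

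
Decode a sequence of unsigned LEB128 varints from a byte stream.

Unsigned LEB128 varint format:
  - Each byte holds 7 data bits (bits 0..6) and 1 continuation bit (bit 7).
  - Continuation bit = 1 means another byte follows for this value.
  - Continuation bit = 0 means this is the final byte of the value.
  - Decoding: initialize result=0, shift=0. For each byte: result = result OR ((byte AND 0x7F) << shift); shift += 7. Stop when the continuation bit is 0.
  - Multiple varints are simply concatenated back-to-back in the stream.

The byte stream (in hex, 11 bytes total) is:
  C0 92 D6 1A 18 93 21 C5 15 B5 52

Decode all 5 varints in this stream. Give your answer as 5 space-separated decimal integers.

Answer: 55937344 24 4243 2757 10549

Derivation:
  byte[0]=0xC0 cont=1 payload=0x40=64: acc |= 64<<0 -> acc=64 shift=7
  byte[1]=0x92 cont=1 payload=0x12=18: acc |= 18<<7 -> acc=2368 shift=14
  byte[2]=0xD6 cont=1 payload=0x56=86: acc |= 86<<14 -> acc=1411392 shift=21
  byte[3]=0x1A cont=0 payload=0x1A=26: acc |= 26<<21 -> acc=55937344 shift=28 [end]
Varint 1: bytes[0:4] = C0 92 D6 1A -> value 55937344 (4 byte(s))
  byte[4]=0x18 cont=0 payload=0x18=24: acc |= 24<<0 -> acc=24 shift=7 [end]
Varint 2: bytes[4:5] = 18 -> value 24 (1 byte(s))
  byte[5]=0x93 cont=1 payload=0x13=19: acc |= 19<<0 -> acc=19 shift=7
  byte[6]=0x21 cont=0 payload=0x21=33: acc |= 33<<7 -> acc=4243 shift=14 [end]
Varint 3: bytes[5:7] = 93 21 -> value 4243 (2 byte(s))
  byte[7]=0xC5 cont=1 payload=0x45=69: acc |= 69<<0 -> acc=69 shift=7
  byte[8]=0x15 cont=0 payload=0x15=21: acc |= 21<<7 -> acc=2757 shift=14 [end]
Varint 4: bytes[7:9] = C5 15 -> value 2757 (2 byte(s))
  byte[9]=0xB5 cont=1 payload=0x35=53: acc |= 53<<0 -> acc=53 shift=7
  byte[10]=0x52 cont=0 payload=0x52=82: acc |= 82<<7 -> acc=10549 shift=14 [end]
Varint 5: bytes[9:11] = B5 52 -> value 10549 (2 byte(s))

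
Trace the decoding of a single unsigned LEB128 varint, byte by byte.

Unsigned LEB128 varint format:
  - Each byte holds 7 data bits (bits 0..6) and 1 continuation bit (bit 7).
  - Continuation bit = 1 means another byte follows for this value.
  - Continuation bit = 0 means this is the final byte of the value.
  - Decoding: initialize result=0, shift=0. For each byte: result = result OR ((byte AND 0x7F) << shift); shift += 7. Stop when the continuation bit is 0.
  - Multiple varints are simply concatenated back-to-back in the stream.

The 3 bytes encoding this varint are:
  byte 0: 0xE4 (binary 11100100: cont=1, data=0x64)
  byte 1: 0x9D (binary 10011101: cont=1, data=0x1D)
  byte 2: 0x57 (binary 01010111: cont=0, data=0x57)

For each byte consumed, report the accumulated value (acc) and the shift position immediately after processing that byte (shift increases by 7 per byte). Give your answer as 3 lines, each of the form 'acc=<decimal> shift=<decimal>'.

byte 0=0xE4: payload=0x64=100, contrib = 100<<0 = 100; acc -> 100, shift -> 7
byte 1=0x9D: payload=0x1D=29, contrib = 29<<7 = 3712; acc -> 3812, shift -> 14
byte 2=0x57: payload=0x57=87, contrib = 87<<14 = 1425408; acc -> 1429220, shift -> 21

Answer: acc=100 shift=7
acc=3812 shift=14
acc=1429220 shift=21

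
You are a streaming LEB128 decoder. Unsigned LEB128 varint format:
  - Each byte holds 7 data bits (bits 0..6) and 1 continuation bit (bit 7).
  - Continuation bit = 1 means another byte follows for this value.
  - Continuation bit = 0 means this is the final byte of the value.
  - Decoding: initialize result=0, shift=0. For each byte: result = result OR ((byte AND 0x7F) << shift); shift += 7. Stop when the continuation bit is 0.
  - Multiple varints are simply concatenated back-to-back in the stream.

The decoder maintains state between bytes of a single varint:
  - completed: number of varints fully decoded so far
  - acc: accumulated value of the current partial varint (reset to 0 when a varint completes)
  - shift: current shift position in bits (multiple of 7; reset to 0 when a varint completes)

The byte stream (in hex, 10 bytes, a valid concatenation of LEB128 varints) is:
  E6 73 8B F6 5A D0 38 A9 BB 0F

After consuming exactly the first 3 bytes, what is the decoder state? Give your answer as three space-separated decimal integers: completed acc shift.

byte[0]=0xE6 cont=1 payload=0x66: acc |= 102<<0 -> completed=0 acc=102 shift=7
byte[1]=0x73 cont=0 payload=0x73: varint #1 complete (value=14822); reset -> completed=1 acc=0 shift=0
byte[2]=0x8B cont=1 payload=0x0B: acc |= 11<<0 -> completed=1 acc=11 shift=7

Answer: 1 11 7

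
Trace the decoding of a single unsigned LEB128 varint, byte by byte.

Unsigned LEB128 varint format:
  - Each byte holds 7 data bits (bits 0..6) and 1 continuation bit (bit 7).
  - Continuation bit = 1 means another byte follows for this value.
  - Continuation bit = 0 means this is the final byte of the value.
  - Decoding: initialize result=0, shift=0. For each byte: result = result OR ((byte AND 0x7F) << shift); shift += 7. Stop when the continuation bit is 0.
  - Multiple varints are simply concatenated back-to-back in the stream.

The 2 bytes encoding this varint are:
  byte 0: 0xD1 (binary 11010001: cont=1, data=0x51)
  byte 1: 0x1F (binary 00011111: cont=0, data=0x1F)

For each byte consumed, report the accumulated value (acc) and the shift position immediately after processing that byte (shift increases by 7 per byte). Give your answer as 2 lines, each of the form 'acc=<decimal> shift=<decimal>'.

byte 0=0xD1: payload=0x51=81, contrib = 81<<0 = 81; acc -> 81, shift -> 7
byte 1=0x1F: payload=0x1F=31, contrib = 31<<7 = 3968; acc -> 4049, shift -> 14

Answer: acc=81 shift=7
acc=4049 shift=14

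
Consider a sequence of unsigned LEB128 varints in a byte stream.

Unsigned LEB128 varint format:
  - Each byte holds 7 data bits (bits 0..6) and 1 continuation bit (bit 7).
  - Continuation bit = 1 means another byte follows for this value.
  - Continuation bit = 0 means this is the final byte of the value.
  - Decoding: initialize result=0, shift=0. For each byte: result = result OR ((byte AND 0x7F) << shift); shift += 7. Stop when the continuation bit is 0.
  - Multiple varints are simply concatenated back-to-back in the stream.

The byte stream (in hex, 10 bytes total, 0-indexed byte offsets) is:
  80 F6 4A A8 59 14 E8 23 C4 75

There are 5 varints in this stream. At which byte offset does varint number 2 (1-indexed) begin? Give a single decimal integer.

Answer: 3

Derivation:
  byte[0]=0x80 cont=1 payload=0x00=0: acc |= 0<<0 -> acc=0 shift=7
  byte[1]=0xF6 cont=1 payload=0x76=118: acc |= 118<<7 -> acc=15104 shift=14
  byte[2]=0x4A cont=0 payload=0x4A=74: acc |= 74<<14 -> acc=1227520 shift=21 [end]
Varint 1: bytes[0:3] = 80 F6 4A -> value 1227520 (3 byte(s))
  byte[3]=0xA8 cont=1 payload=0x28=40: acc |= 40<<0 -> acc=40 shift=7
  byte[4]=0x59 cont=0 payload=0x59=89: acc |= 89<<7 -> acc=11432 shift=14 [end]
Varint 2: bytes[3:5] = A8 59 -> value 11432 (2 byte(s))
  byte[5]=0x14 cont=0 payload=0x14=20: acc |= 20<<0 -> acc=20 shift=7 [end]
Varint 3: bytes[5:6] = 14 -> value 20 (1 byte(s))
  byte[6]=0xE8 cont=1 payload=0x68=104: acc |= 104<<0 -> acc=104 shift=7
  byte[7]=0x23 cont=0 payload=0x23=35: acc |= 35<<7 -> acc=4584 shift=14 [end]
Varint 4: bytes[6:8] = E8 23 -> value 4584 (2 byte(s))
  byte[8]=0xC4 cont=1 payload=0x44=68: acc |= 68<<0 -> acc=68 shift=7
  byte[9]=0x75 cont=0 payload=0x75=117: acc |= 117<<7 -> acc=15044 shift=14 [end]
Varint 5: bytes[8:10] = C4 75 -> value 15044 (2 byte(s))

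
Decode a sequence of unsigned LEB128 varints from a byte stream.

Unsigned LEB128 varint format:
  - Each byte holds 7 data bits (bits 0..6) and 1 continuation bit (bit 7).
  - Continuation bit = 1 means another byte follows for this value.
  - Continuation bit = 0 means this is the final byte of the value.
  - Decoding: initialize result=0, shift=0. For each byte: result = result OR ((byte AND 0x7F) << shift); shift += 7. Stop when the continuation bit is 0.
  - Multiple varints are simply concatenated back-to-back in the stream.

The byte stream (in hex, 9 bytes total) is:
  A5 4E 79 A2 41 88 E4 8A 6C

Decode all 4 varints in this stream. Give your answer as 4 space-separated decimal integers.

  byte[0]=0xA5 cont=1 payload=0x25=37: acc |= 37<<0 -> acc=37 shift=7
  byte[1]=0x4E cont=0 payload=0x4E=78: acc |= 78<<7 -> acc=10021 shift=14 [end]
Varint 1: bytes[0:2] = A5 4E -> value 10021 (2 byte(s))
  byte[2]=0x79 cont=0 payload=0x79=121: acc |= 121<<0 -> acc=121 shift=7 [end]
Varint 2: bytes[2:3] = 79 -> value 121 (1 byte(s))
  byte[3]=0xA2 cont=1 payload=0x22=34: acc |= 34<<0 -> acc=34 shift=7
  byte[4]=0x41 cont=0 payload=0x41=65: acc |= 65<<7 -> acc=8354 shift=14 [end]
Varint 3: bytes[3:5] = A2 41 -> value 8354 (2 byte(s))
  byte[5]=0x88 cont=1 payload=0x08=8: acc |= 8<<0 -> acc=8 shift=7
  byte[6]=0xE4 cont=1 payload=0x64=100: acc |= 100<<7 -> acc=12808 shift=14
  byte[7]=0x8A cont=1 payload=0x0A=10: acc |= 10<<14 -> acc=176648 shift=21
  byte[8]=0x6C cont=0 payload=0x6C=108: acc |= 108<<21 -> acc=226669064 shift=28 [end]
Varint 4: bytes[5:9] = 88 E4 8A 6C -> value 226669064 (4 byte(s))

Answer: 10021 121 8354 226669064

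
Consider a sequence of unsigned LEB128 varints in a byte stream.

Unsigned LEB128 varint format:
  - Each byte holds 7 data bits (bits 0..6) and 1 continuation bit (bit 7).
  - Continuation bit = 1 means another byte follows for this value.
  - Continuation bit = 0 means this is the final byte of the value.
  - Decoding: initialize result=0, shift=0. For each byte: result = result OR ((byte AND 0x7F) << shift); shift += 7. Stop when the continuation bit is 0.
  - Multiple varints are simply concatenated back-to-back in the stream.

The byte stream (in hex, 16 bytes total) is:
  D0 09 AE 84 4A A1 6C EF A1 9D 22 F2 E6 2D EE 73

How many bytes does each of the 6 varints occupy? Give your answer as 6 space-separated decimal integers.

  byte[0]=0xD0 cont=1 payload=0x50=80: acc |= 80<<0 -> acc=80 shift=7
  byte[1]=0x09 cont=0 payload=0x09=9: acc |= 9<<7 -> acc=1232 shift=14 [end]
Varint 1: bytes[0:2] = D0 09 -> value 1232 (2 byte(s))
  byte[2]=0xAE cont=1 payload=0x2E=46: acc |= 46<<0 -> acc=46 shift=7
  byte[3]=0x84 cont=1 payload=0x04=4: acc |= 4<<7 -> acc=558 shift=14
  byte[4]=0x4A cont=0 payload=0x4A=74: acc |= 74<<14 -> acc=1212974 shift=21 [end]
Varint 2: bytes[2:5] = AE 84 4A -> value 1212974 (3 byte(s))
  byte[5]=0xA1 cont=1 payload=0x21=33: acc |= 33<<0 -> acc=33 shift=7
  byte[6]=0x6C cont=0 payload=0x6C=108: acc |= 108<<7 -> acc=13857 shift=14 [end]
Varint 3: bytes[5:7] = A1 6C -> value 13857 (2 byte(s))
  byte[7]=0xEF cont=1 payload=0x6F=111: acc |= 111<<0 -> acc=111 shift=7
  byte[8]=0xA1 cont=1 payload=0x21=33: acc |= 33<<7 -> acc=4335 shift=14
  byte[9]=0x9D cont=1 payload=0x1D=29: acc |= 29<<14 -> acc=479471 shift=21
  byte[10]=0x22 cont=0 payload=0x22=34: acc |= 34<<21 -> acc=71782639 shift=28 [end]
Varint 4: bytes[7:11] = EF A1 9D 22 -> value 71782639 (4 byte(s))
  byte[11]=0xF2 cont=1 payload=0x72=114: acc |= 114<<0 -> acc=114 shift=7
  byte[12]=0xE6 cont=1 payload=0x66=102: acc |= 102<<7 -> acc=13170 shift=14
  byte[13]=0x2D cont=0 payload=0x2D=45: acc |= 45<<14 -> acc=750450 shift=21 [end]
Varint 5: bytes[11:14] = F2 E6 2D -> value 750450 (3 byte(s))
  byte[14]=0xEE cont=1 payload=0x6E=110: acc |= 110<<0 -> acc=110 shift=7
  byte[15]=0x73 cont=0 payload=0x73=115: acc |= 115<<7 -> acc=14830 shift=14 [end]
Varint 6: bytes[14:16] = EE 73 -> value 14830 (2 byte(s))

Answer: 2 3 2 4 3 2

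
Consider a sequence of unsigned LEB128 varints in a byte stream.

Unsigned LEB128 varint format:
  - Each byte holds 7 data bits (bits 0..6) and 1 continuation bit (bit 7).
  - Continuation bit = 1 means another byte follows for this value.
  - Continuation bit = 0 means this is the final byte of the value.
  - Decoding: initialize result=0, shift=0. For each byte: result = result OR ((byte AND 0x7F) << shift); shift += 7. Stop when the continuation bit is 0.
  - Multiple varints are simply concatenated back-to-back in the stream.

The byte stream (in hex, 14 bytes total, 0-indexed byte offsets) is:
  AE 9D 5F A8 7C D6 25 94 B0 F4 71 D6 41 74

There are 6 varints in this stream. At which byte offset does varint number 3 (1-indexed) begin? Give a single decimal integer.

  byte[0]=0xAE cont=1 payload=0x2E=46: acc |= 46<<0 -> acc=46 shift=7
  byte[1]=0x9D cont=1 payload=0x1D=29: acc |= 29<<7 -> acc=3758 shift=14
  byte[2]=0x5F cont=0 payload=0x5F=95: acc |= 95<<14 -> acc=1560238 shift=21 [end]
Varint 1: bytes[0:3] = AE 9D 5F -> value 1560238 (3 byte(s))
  byte[3]=0xA8 cont=1 payload=0x28=40: acc |= 40<<0 -> acc=40 shift=7
  byte[4]=0x7C cont=0 payload=0x7C=124: acc |= 124<<7 -> acc=15912 shift=14 [end]
Varint 2: bytes[3:5] = A8 7C -> value 15912 (2 byte(s))
  byte[5]=0xD6 cont=1 payload=0x56=86: acc |= 86<<0 -> acc=86 shift=7
  byte[6]=0x25 cont=0 payload=0x25=37: acc |= 37<<7 -> acc=4822 shift=14 [end]
Varint 3: bytes[5:7] = D6 25 -> value 4822 (2 byte(s))
  byte[7]=0x94 cont=1 payload=0x14=20: acc |= 20<<0 -> acc=20 shift=7
  byte[8]=0xB0 cont=1 payload=0x30=48: acc |= 48<<7 -> acc=6164 shift=14
  byte[9]=0xF4 cont=1 payload=0x74=116: acc |= 116<<14 -> acc=1906708 shift=21
  byte[10]=0x71 cont=0 payload=0x71=113: acc |= 113<<21 -> acc=238884884 shift=28 [end]
Varint 4: bytes[7:11] = 94 B0 F4 71 -> value 238884884 (4 byte(s))
  byte[11]=0xD6 cont=1 payload=0x56=86: acc |= 86<<0 -> acc=86 shift=7
  byte[12]=0x41 cont=0 payload=0x41=65: acc |= 65<<7 -> acc=8406 shift=14 [end]
Varint 5: bytes[11:13] = D6 41 -> value 8406 (2 byte(s))
  byte[13]=0x74 cont=0 payload=0x74=116: acc |= 116<<0 -> acc=116 shift=7 [end]
Varint 6: bytes[13:14] = 74 -> value 116 (1 byte(s))

Answer: 5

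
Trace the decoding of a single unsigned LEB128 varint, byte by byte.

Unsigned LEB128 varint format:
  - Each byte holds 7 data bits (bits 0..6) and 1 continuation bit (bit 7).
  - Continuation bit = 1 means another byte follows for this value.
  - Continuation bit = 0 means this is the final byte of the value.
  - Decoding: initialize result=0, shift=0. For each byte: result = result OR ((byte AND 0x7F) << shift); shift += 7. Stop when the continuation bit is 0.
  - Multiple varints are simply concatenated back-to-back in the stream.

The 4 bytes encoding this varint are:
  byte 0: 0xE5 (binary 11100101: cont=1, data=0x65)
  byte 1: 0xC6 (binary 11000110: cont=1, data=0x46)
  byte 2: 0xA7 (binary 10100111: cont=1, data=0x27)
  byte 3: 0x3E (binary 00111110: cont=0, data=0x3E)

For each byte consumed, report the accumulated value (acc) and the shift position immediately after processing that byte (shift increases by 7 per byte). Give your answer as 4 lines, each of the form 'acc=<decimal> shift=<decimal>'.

Answer: acc=101 shift=7
acc=9061 shift=14
acc=648037 shift=21
acc=130671461 shift=28

Derivation:
byte 0=0xE5: payload=0x65=101, contrib = 101<<0 = 101; acc -> 101, shift -> 7
byte 1=0xC6: payload=0x46=70, contrib = 70<<7 = 8960; acc -> 9061, shift -> 14
byte 2=0xA7: payload=0x27=39, contrib = 39<<14 = 638976; acc -> 648037, shift -> 21
byte 3=0x3E: payload=0x3E=62, contrib = 62<<21 = 130023424; acc -> 130671461, shift -> 28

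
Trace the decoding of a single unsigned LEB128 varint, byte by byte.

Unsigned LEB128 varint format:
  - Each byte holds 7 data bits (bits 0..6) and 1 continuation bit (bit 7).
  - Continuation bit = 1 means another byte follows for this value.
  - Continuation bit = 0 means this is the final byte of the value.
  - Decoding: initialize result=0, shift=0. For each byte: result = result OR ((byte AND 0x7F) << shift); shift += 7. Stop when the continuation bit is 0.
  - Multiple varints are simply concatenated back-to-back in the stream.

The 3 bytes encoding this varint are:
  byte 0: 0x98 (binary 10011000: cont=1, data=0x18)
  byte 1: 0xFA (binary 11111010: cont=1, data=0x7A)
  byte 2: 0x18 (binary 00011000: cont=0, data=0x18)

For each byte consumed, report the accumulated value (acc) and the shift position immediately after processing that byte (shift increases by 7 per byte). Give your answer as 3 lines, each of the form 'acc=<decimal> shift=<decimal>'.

Answer: acc=24 shift=7
acc=15640 shift=14
acc=408856 shift=21

Derivation:
byte 0=0x98: payload=0x18=24, contrib = 24<<0 = 24; acc -> 24, shift -> 7
byte 1=0xFA: payload=0x7A=122, contrib = 122<<7 = 15616; acc -> 15640, shift -> 14
byte 2=0x18: payload=0x18=24, contrib = 24<<14 = 393216; acc -> 408856, shift -> 21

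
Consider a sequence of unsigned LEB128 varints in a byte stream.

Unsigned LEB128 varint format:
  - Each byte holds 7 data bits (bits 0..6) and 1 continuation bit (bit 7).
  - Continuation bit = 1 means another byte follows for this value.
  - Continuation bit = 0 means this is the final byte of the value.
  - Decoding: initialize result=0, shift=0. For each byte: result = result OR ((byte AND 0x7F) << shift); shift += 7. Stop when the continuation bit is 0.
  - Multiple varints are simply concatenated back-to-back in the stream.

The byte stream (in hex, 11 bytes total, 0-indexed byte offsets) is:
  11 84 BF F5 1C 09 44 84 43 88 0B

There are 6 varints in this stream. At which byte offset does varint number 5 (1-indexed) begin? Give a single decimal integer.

Answer: 7

Derivation:
  byte[0]=0x11 cont=0 payload=0x11=17: acc |= 17<<0 -> acc=17 shift=7 [end]
Varint 1: bytes[0:1] = 11 -> value 17 (1 byte(s))
  byte[1]=0x84 cont=1 payload=0x04=4: acc |= 4<<0 -> acc=4 shift=7
  byte[2]=0xBF cont=1 payload=0x3F=63: acc |= 63<<7 -> acc=8068 shift=14
  byte[3]=0xF5 cont=1 payload=0x75=117: acc |= 117<<14 -> acc=1924996 shift=21
  byte[4]=0x1C cont=0 payload=0x1C=28: acc |= 28<<21 -> acc=60645252 shift=28 [end]
Varint 2: bytes[1:5] = 84 BF F5 1C -> value 60645252 (4 byte(s))
  byte[5]=0x09 cont=0 payload=0x09=9: acc |= 9<<0 -> acc=9 shift=7 [end]
Varint 3: bytes[5:6] = 09 -> value 9 (1 byte(s))
  byte[6]=0x44 cont=0 payload=0x44=68: acc |= 68<<0 -> acc=68 shift=7 [end]
Varint 4: bytes[6:7] = 44 -> value 68 (1 byte(s))
  byte[7]=0x84 cont=1 payload=0x04=4: acc |= 4<<0 -> acc=4 shift=7
  byte[8]=0x43 cont=0 payload=0x43=67: acc |= 67<<7 -> acc=8580 shift=14 [end]
Varint 5: bytes[7:9] = 84 43 -> value 8580 (2 byte(s))
  byte[9]=0x88 cont=1 payload=0x08=8: acc |= 8<<0 -> acc=8 shift=7
  byte[10]=0x0B cont=0 payload=0x0B=11: acc |= 11<<7 -> acc=1416 shift=14 [end]
Varint 6: bytes[9:11] = 88 0B -> value 1416 (2 byte(s))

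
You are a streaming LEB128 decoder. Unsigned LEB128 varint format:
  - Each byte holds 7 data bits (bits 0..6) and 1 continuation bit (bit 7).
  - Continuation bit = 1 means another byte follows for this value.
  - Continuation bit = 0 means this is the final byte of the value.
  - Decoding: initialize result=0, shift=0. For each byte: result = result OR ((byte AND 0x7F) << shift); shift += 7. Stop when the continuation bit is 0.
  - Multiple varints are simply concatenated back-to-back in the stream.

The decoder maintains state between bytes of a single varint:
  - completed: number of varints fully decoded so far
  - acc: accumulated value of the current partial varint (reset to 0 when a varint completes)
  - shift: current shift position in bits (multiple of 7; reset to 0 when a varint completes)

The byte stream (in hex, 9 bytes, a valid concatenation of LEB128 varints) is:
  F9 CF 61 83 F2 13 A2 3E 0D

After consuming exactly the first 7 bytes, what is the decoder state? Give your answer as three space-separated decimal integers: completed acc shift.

Answer: 2 34 7

Derivation:
byte[0]=0xF9 cont=1 payload=0x79: acc |= 121<<0 -> completed=0 acc=121 shift=7
byte[1]=0xCF cont=1 payload=0x4F: acc |= 79<<7 -> completed=0 acc=10233 shift=14
byte[2]=0x61 cont=0 payload=0x61: varint #1 complete (value=1599481); reset -> completed=1 acc=0 shift=0
byte[3]=0x83 cont=1 payload=0x03: acc |= 3<<0 -> completed=1 acc=3 shift=7
byte[4]=0xF2 cont=1 payload=0x72: acc |= 114<<7 -> completed=1 acc=14595 shift=14
byte[5]=0x13 cont=0 payload=0x13: varint #2 complete (value=325891); reset -> completed=2 acc=0 shift=0
byte[6]=0xA2 cont=1 payload=0x22: acc |= 34<<0 -> completed=2 acc=34 shift=7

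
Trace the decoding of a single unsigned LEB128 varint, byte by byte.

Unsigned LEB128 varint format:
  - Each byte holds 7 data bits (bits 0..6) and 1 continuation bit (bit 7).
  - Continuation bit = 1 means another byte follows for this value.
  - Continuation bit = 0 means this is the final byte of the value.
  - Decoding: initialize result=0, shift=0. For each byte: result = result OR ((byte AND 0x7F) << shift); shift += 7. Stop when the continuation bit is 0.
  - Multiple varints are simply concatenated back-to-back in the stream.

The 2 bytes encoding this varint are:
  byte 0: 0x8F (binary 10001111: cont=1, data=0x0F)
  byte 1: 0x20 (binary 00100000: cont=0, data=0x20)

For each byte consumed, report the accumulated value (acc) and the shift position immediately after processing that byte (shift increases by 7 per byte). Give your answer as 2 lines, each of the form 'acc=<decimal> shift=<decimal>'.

byte 0=0x8F: payload=0x0F=15, contrib = 15<<0 = 15; acc -> 15, shift -> 7
byte 1=0x20: payload=0x20=32, contrib = 32<<7 = 4096; acc -> 4111, shift -> 14

Answer: acc=15 shift=7
acc=4111 shift=14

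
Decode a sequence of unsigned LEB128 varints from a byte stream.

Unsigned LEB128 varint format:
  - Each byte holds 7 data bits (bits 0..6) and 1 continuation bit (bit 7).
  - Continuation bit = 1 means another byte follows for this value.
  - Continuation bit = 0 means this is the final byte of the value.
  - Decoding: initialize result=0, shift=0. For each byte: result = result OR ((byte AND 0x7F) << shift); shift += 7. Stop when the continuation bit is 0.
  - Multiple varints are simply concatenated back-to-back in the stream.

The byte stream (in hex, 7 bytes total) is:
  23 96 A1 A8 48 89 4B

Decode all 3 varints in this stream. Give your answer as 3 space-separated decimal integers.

Answer: 35 151654550 9609

Derivation:
  byte[0]=0x23 cont=0 payload=0x23=35: acc |= 35<<0 -> acc=35 shift=7 [end]
Varint 1: bytes[0:1] = 23 -> value 35 (1 byte(s))
  byte[1]=0x96 cont=1 payload=0x16=22: acc |= 22<<0 -> acc=22 shift=7
  byte[2]=0xA1 cont=1 payload=0x21=33: acc |= 33<<7 -> acc=4246 shift=14
  byte[3]=0xA8 cont=1 payload=0x28=40: acc |= 40<<14 -> acc=659606 shift=21
  byte[4]=0x48 cont=0 payload=0x48=72: acc |= 72<<21 -> acc=151654550 shift=28 [end]
Varint 2: bytes[1:5] = 96 A1 A8 48 -> value 151654550 (4 byte(s))
  byte[5]=0x89 cont=1 payload=0x09=9: acc |= 9<<0 -> acc=9 shift=7
  byte[6]=0x4B cont=0 payload=0x4B=75: acc |= 75<<7 -> acc=9609 shift=14 [end]
Varint 3: bytes[5:7] = 89 4B -> value 9609 (2 byte(s))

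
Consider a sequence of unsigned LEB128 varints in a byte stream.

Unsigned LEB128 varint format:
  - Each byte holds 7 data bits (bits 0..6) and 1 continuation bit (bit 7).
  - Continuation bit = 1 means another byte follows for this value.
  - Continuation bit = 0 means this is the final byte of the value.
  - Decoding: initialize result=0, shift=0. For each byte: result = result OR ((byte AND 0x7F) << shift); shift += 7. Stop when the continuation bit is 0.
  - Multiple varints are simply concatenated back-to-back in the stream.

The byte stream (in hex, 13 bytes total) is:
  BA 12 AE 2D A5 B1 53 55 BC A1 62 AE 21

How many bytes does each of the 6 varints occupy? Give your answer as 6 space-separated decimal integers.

Answer: 2 2 3 1 3 2

Derivation:
  byte[0]=0xBA cont=1 payload=0x3A=58: acc |= 58<<0 -> acc=58 shift=7
  byte[1]=0x12 cont=0 payload=0x12=18: acc |= 18<<7 -> acc=2362 shift=14 [end]
Varint 1: bytes[0:2] = BA 12 -> value 2362 (2 byte(s))
  byte[2]=0xAE cont=1 payload=0x2E=46: acc |= 46<<0 -> acc=46 shift=7
  byte[3]=0x2D cont=0 payload=0x2D=45: acc |= 45<<7 -> acc=5806 shift=14 [end]
Varint 2: bytes[2:4] = AE 2D -> value 5806 (2 byte(s))
  byte[4]=0xA5 cont=1 payload=0x25=37: acc |= 37<<0 -> acc=37 shift=7
  byte[5]=0xB1 cont=1 payload=0x31=49: acc |= 49<<7 -> acc=6309 shift=14
  byte[6]=0x53 cont=0 payload=0x53=83: acc |= 83<<14 -> acc=1366181 shift=21 [end]
Varint 3: bytes[4:7] = A5 B1 53 -> value 1366181 (3 byte(s))
  byte[7]=0x55 cont=0 payload=0x55=85: acc |= 85<<0 -> acc=85 shift=7 [end]
Varint 4: bytes[7:8] = 55 -> value 85 (1 byte(s))
  byte[8]=0xBC cont=1 payload=0x3C=60: acc |= 60<<0 -> acc=60 shift=7
  byte[9]=0xA1 cont=1 payload=0x21=33: acc |= 33<<7 -> acc=4284 shift=14
  byte[10]=0x62 cont=0 payload=0x62=98: acc |= 98<<14 -> acc=1609916 shift=21 [end]
Varint 5: bytes[8:11] = BC A1 62 -> value 1609916 (3 byte(s))
  byte[11]=0xAE cont=1 payload=0x2E=46: acc |= 46<<0 -> acc=46 shift=7
  byte[12]=0x21 cont=0 payload=0x21=33: acc |= 33<<7 -> acc=4270 shift=14 [end]
Varint 6: bytes[11:13] = AE 21 -> value 4270 (2 byte(s))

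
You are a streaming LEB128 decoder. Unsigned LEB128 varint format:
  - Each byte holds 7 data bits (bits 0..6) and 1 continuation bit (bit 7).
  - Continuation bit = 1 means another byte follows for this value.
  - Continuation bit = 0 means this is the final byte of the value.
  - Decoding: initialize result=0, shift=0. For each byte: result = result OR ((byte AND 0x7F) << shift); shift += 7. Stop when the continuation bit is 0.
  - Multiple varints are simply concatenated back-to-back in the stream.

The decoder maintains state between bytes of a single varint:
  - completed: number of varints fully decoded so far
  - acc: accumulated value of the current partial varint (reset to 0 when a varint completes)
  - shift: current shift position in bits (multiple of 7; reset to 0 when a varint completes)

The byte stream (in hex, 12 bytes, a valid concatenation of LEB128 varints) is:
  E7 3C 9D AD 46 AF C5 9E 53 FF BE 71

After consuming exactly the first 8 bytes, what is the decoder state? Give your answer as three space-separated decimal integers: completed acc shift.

byte[0]=0xE7 cont=1 payload=0x67: acc |= 103<<0 -> completed=0 acc=103 shift=7
byte[1]=0x3C cont=0 payload=0x3C: varint #1 complete (value=7783); reset -> completed=1 acc=0 shift=0
byte[2]=0x9D cont=1 payload=0x1D: acc |= 29<<0 -> completed=1 acc=29 shift=7
byte[3]=0xAD cont=1 payload=0x2D: acc |= 45<<7 -> completed=1 acc=5789 shift=14
byte[4]=0x46 cont=0 payload=0x46: varint #2 complete (value=1152669); reset -> completed=2 acc=0 shift=0
byte[5]=0xAF cont=1 payload=0x2F: acc |= 47<<0 -> completed=2 acc=47 shift=7
byte[6]=0xC5 cont=1 payload=0x45: acc |= 69<<7 -> completed=2 acc=8879 shift=14
byte[7]=0x9E cont=1 payload=0x1E: acc |= 30<<14 -> completed=2 acc=500399 shift=21

Answer: 2 500399 21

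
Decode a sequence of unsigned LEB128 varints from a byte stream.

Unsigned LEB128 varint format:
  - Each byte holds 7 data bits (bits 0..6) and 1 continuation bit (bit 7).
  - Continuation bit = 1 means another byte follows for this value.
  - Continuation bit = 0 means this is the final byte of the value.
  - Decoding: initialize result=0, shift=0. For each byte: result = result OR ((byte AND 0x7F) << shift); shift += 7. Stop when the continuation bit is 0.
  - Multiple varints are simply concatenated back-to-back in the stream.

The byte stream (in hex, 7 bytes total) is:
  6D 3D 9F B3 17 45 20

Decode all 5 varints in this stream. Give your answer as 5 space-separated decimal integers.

Answer: 109 61 383391 69 32

Derivation:
  byte[0]=0x6D cont=0 payload=0x6D=109: acc |= 109<<0 -> acc=109 shift=7 [end]
Varint 1: bytes[0:1] = 6D -> value 109 (1 byte(s))
  byte[1]=0x3D cont=0 payload=0x3D=61: acc |= 61<<0 -> acc=61 shift=7 [end]
Varint 2: bytes[1:2] = 3D -> value 61 (1 byte(s))
  byte[2]=0x9F cont=1 payload=0x1F=31: acc |= 31<<0 -> acc=31 shift=7
  byte[3]=0xB3 cont=1 payload=0x33=51: acc |= 51<<7 -> acc=6559 shift=14
  byte[4]=0x17 cont=0 payload=0x17=23: acc |= 23<<14 -> acc=383391 shift=21 [end]
Varint 3: bytes[2:5] = 9F B3 17 -> value 383391 (3 byte(s))
  byte[5]=0x45 cont=0 payload=0x45=69: acc |= 69<<0 -> acc=69 shift=7 [end]
Varint 4: bytes[5:6] = 45 -> value 69 (1 byte(s))
  byte[6]=0x20 cont=0 payload=0x20=32: acc |= 32<<0 -> acc=32 shift=7 [end]
Varint 5: bytes[6:7] = 20 -> value 32 (1 byte(s))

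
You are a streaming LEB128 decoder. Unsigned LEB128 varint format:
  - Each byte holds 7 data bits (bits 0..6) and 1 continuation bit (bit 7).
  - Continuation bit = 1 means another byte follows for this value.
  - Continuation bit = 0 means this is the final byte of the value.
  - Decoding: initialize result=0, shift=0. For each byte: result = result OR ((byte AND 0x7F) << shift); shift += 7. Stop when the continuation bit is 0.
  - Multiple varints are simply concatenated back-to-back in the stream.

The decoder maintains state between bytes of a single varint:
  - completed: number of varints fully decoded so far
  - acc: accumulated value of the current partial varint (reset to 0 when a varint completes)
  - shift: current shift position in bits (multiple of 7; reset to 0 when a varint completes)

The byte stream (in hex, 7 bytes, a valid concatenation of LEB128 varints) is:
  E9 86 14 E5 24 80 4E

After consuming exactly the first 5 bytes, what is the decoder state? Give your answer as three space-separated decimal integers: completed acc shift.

Answer: 2 0 0

Derivation:
byte[0]=0xE9 cont=1 payload=0x69: acc |= 105<<0 -> completed=0 acc=105 shift=7
byte[1]=0x86 cont=1 payload=0x06: acc |= 6<<7 -> completed=0 acc=873 shift=14
byte[2]=0x14 cont=0 payload=0x14: varint #1 complete (value=328553); reset -> completed=1 acc=0 shift=0
byte[3]=0xE5 cont=1 payload=0x65: acc |= 101<<0 -> completed=1 acc=101 shift=7
byte[4]=0x24 cont=0 payload=0x24: varint #2 complete (value=4709); reset -> completed=2 acc=0 shift=0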